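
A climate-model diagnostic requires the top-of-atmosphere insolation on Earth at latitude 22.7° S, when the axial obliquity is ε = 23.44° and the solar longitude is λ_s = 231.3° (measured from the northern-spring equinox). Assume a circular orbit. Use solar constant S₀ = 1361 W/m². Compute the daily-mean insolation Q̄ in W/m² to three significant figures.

Q̄ ≈ 465 W/m²

Solar declination: sin δ = sin ε · sin λ_s = sin 23.44° × sin 231.3° = -0.31045, so δ = -18.086°.
cos H₀ = −tan(-22.7°) tan(-18.086°) = -0.1366, H₀ = 1.7078 rad.
Bracket: H₀ sin φ sin δ + cos φ cos δ sin H₀ = 1.7078×-0.38591×-0.31045 + 0.92254×0.95059×0.99062 = 0.204604 + 0.868731 = 1.073335.
Q̄ = (S₀/π) × [bracket] = (1361/π) × 1.073335 = 465.0 W/m².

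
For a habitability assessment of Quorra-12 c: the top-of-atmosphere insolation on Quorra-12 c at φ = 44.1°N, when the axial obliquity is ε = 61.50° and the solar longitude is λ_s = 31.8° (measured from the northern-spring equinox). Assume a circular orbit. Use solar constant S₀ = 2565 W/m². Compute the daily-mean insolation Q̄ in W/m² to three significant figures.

Q̄ ≈ 1.00e+03 W/m²

Solar declination: sin δ = sin ε · sin λ_s = sin 61.50° × sin 31.8° = 0.46310, so δ = +27.587°.
cos H₀ = −tan(+44.1°) tan(+27.587°) = -0.5063, H₀ = 2.1017 rad.
Bracket: H₀ sin φ sin δ + cos φ cos δ sin H₀ = 2.1017×0.69591×0.46310 + 0.71813×0.88631×0.86233 = 0.677327 + 0.548861 = 1.226188.
Q̄ = (S₀/π) × [bracket] = (2565/π) × 1.226188 = 1001 W/m².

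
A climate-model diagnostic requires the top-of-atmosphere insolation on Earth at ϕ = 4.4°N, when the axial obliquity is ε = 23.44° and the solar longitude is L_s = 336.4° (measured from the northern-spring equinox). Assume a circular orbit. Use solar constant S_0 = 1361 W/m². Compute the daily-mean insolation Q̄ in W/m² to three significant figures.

Solar declination: sin δ = sin ε · sin L_s = sin 23.44° × sin 336.4° = -0.15925, so δ = -9.164°.
cos h₀ = −tan(+4.4°) tan(-9.164°) = 0.0124, h₀ = 1.5584 rad.
Bracket: h₀ sin ϕ sin δ + cos ϕ cos δ sin h₀ = 1.5584×0.07672×-0.15925 + 0.99705×0.98724×0.99992 = -0.019040 + 0.984249 = 0.965209.
Q̄ = (S_0/π) × [bracket] = (1361/π) × 0.965209 = 418.1 W/m².

Q̄ ≈ 418 W/m²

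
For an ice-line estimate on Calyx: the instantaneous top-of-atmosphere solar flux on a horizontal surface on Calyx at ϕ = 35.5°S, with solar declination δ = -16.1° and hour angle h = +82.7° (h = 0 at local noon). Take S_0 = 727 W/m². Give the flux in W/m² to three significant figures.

cos θ_z = sin ϕ sin δ + cos ϕ cos δ cos h = 0.161037 + 0.099388 = 0.260425.
Flux = S_0 · cos θ_z = 727 × 0.260425 = 189.3 W/m².

189 W/m²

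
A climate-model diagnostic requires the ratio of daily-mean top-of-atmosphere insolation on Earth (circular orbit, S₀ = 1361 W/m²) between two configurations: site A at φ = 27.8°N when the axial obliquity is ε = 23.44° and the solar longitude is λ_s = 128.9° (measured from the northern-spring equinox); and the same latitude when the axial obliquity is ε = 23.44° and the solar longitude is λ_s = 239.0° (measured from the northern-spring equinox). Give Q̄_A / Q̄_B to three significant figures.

— Configuration A (φ=+27.8°):
Solar declination: sin δ = sin ε · sin λ_s = sin 23.44° × sin 128.9° = 0.30958, so δ = +18.034°.
cos H₀ = −tan(+27.8°) tan(+18.034°) = -0.1717, H₀ = 1.7433 rad.
Bracket: H₀ sin φ sin δ + cos φ cos δ sin H₀ = 1.7433×0.46639×0.30958 + 0.88458×0.95087×0.98516 = 0.251706 + 0.828638 = 1.080344.
Q̄ = (S₀/π) × [bracket] = (1361/π) × 1.080344 = 468.03 W/m².
— Configuration B (φ=+27.8°):
Solar declination: sin δ = sin ε · sin λ_s = sin 23.44° × sin 239.0° = -0.34097, so δ = -19.936°.
cos H₀ = −tan(+27.8°) tan(-19.936°) = 0.1912, H₀ = 1.3784 rad.
Bracket: H₀ sin φ sin δ + cos φ cos δ sin H₀ = 1.3784×0.46639×-0.34097 + 0.88458×0.94007×0.98154 = -0.219200 + 0.816216 = 0.597016.
Q̄ = (S₀/π) × [bracket] = (1361/π) × 0.597016 = 258.64 W/m².
Ratio Q̄_A / Q̄_B = 468.03 / 258.64 = 1.810.

Q̄_A / Q̄_B ≈ 1.81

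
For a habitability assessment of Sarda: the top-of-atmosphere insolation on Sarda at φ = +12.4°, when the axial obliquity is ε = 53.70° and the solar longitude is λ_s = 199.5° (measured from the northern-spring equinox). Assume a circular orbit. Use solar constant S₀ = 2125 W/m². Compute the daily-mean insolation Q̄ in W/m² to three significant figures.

Q̄ ≈ 576 W/m²

Solar declination: sin δ = sin ε · sin λ_s = sin 53.70° × sin 199.5° = -0.26902, so δ = -15.606°.
cos H₀ = −tan(+12.4°) tan(-15.606°) = 0.0614, H₀ = 1.5093 rad.
Bracket: H₀ sin φ sin δ + cos φ cos δ sin H₀ = 1.5093×0.21474×-0.26902 + 0.97667×0.96313×0.99811 = -0.087191 + 0.938882 = 0.851691.
Q̄ = (S₀/π) × [bracket] = (2125/π) × 0.851691 = 576.1 W/m².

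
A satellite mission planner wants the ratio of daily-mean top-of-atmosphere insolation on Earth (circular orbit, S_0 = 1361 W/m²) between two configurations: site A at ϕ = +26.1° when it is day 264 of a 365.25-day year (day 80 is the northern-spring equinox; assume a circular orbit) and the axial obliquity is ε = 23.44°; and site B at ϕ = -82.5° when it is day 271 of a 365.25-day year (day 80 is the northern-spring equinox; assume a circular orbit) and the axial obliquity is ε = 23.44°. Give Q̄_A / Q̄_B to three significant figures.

Q̄_A / Q̄_B ≈ 3.85

— Configuration A (ϕ=+26.1°):
Solar longitude: L_s = 360° × (264 − 80)/365.25 = 181.355°.
sin δ = sin 23.44° × sin 181.355° = -0.00941, so δ = -0.539°.
cos h₀ = −tan(+26.1°) tan(-0.539°) = 0.0046, h₀ = 1.5662 rad.
Bracket: h₀ sin ϕ sin δ + cos ϕ cos δ sin h₀ = 1.5662×0.43994×-0.00941 + 0.89803×0.99996×0.99999 = -0.006484 + 0.897985 = 0.891501.
Q̄ = (S_0/π) × [bracket] = (1361/π) × 0.891501 = 386.22 W/m².
— Configuration B (ϕ=-82.5°):
Solar longitude: L_s = 360° × (271 − 80)/365.25 = 188.255°.
sin δ = sin 23.44° × sin 188.255° = -0.05711, so δ = -3.274°.
cos h₀ = −tan(-82.5°) tan(-3.274°) = -0.4345, h₀ = 2.0203 rad.
Bracket: h₀ sin ϕ sin δ + cos ϕ cos δ sin h₀ = 2.0203×-0.99144×-0.05711 + 0.13053×0.99837×0.90067 = 0.114392 + 0.117373 = 0.231765.
Q̄ = (S_0/π) × [bracket] = (1361/π) × 0.231765 = 100.41 W/m².
Ratio Q̄_A / Q̄_B = 386.22 / 100.41 = 3.846.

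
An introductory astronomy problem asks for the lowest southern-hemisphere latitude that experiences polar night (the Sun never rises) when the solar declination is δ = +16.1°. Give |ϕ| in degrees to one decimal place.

Polar night requires cos h₀ = −tan ϕ tan δ ≥ 1, i.e. tan ϕ tan δ ≤ −1.
The boundary is |tan ϕ| · |tan δ| = 1, so |ϕ| = 90° − |δ| = 90° − 16.1° = 73.9° in the southern hemisphere.

|ϕ| = 73.9°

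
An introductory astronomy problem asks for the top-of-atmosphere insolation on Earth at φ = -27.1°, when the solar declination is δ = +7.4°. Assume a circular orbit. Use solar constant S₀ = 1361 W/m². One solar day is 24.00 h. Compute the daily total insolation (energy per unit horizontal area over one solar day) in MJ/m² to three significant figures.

cos H₀ = −tan(-27.1°) tan(+7.400°) = 0.0665, H₀ = 1.5043 rad.
Bracket: H₀ sin φ sin δ + cos φ cos δ sin H₀ = 1.5043×-0.45554×0.12880 + 0.89021×0.99167×0.99779 = -0.088263 + 0.880844 = 0.792581.
Q̄ = (S₀/π) × [bracket] = (1361/π) × 0.792581 = 343.36 W/m².
Daily total = Q̄ × 24.00 h × 3600 s/h = 343.36 × 24.00 × 3600 / 10⁶ = 29.67 MJ/m².

29.7 MJ/m²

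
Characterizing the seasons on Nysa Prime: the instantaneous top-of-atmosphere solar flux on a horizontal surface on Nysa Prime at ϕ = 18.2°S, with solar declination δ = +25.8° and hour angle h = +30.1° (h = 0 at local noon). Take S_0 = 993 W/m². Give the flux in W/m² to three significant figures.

cos θ_z = sin ϕ sin δ + cos ϕ cos δ cos h = -0.135938 + 0.739945 = 0.604007.
Flux = S_0 · cos θ_z = 993 × 0.604007 = 599.8 W/m².

600 W/m²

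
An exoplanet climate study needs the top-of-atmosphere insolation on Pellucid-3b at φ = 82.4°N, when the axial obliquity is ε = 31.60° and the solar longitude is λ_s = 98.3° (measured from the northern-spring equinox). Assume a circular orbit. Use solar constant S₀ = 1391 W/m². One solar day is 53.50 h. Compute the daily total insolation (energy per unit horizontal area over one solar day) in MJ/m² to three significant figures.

138 MJ/m²

Solar declination: sin δ = sin ε · sin λ_s = sin 31.60° × sin 98.3° = 0.51850, so δ = +31.232°.
cos H₀ = −tan(+82.4°) tan(+31.232°) = -4.5446 ≤ −1 ⇒ polar day, H₀ = π.
Bracket: H₀ sin φ sin δ + cos φ cos δ sin H₀ = 3.1416×0.99122×0.51850 + 0.13226×0.85508×0.00000 = 1.614618 + 0.000000 = 1.614618.
Q̄ = (S₀/π) × [bracket] = (1391/π) × 1.614618 = 714.90 W/m².
Daily total = Q̄ × 53.50 h × 3600 s/h = 714.90 × 53.50 × 3600 / 10⁶ = 137.7 MJ/m².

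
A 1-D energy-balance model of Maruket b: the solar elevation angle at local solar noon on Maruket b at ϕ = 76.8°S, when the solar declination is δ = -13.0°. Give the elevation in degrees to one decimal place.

26.2°

At local noon the hour angle is zero, so the zenith angle equals |ϕ − δ| = |-76.8° − (-13.000°)| = 63.800°.
Elevation = 90° − 63.800° = 26.2°.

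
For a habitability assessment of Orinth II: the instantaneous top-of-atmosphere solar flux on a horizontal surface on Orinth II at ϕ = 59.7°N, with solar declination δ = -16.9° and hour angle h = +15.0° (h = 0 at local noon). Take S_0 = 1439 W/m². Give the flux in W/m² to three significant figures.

cos θ_z = sin ϕ sin δ + cos ϕ cos δ cos h = -0.250991 + 0.466290 = 0.215299.
Flux = S_0 · cos θ_z = 1439 × 0.215299 = 309.8 W/m².

310 W/m²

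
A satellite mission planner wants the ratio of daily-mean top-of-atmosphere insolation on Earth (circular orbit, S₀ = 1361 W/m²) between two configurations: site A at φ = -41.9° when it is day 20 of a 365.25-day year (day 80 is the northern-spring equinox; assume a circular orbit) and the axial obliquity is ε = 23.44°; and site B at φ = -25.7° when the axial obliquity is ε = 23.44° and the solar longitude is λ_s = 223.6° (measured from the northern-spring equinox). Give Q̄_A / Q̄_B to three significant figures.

Q̄_A / Q̄_B ≈ 1.03

— Configuration A (φ=-41.9°):
Solar longitude: λ_s = 360° × (20 − 80)/365.25 = -59.138°, i.e. -59.138° + 360° = 300.862°.
sin δ = sin 23.44° × sin 300.862° = -0.34146, so δ = -19.966°.
cos H₀ = −tan(-41.9°) tan(-19.966°) = -0.3260, H₀ = 1.9028 rad.
Bracket: H₀ sin φ sin δ + cos φ cos δ sin H₀ = 1.9028×-0.66783×-0.34146 + 0.74431×0.93990×0.94538 = 0.433909 + 0.661366 = 1.095275.
Q̄ = (S₀/π) × [bracket] = (1361/π) × 1.095275 = 474.49 W/m².
— Configuration B (φ=-25.7°):
Solar declination: sin δ = sin ε · sin λ_s = sin 23.44° × sin 223.6° = -0.27432, so δ = -15.922°.
cos H₀ = −tan(-25.7°) tan(-15.922°) = -0.1373, H₀ = 1.7085 rad.
Bracket: H₀ sin φ sin δ + cos φ cos δ sin H₀ = 1.7085×-0.43366×-0.27432 + 0.90108×0.96164×0.99053 = 0.203246 + 0.858309 = 1.061555.
Q̄ = (S₀/π) × [bracket] = (1361/π) × 1.061555 = 459.89 W/m².
Ratio Q̄_A / Q̄_B = 474.49 / 459.89 = 1.032.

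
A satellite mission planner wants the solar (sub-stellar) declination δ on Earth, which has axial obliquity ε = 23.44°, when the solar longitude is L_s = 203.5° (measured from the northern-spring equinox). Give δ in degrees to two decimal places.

sin δ = sin ε · sin L_s = sin 23.44° × sin 203.5° = -0.158618.
δ = arcsin(-0.158618) = -9.13°.

δ = -9.13°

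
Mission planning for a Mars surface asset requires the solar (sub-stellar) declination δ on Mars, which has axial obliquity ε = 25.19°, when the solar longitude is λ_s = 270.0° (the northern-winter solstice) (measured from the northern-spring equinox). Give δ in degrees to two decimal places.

sin δ = sin ε · sin λ_s = sin 25.19° × sin 270.0° = -0.425621.
δ = arcsin(-0.425621) = -25.19°.

δ = -25.19°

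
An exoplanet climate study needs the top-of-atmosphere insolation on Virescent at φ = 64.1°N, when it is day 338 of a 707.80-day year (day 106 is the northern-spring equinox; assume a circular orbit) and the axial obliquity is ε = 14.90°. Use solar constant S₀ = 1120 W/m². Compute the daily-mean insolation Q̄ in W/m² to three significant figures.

Solar longitude: λ_s = 360° × (338 − 106)/707.80 = 117.999°.
sin δ = sin 14.90° × sin 117.999° = 0.22704, so δ = +13.123°.
cos H₀ = −tan(+64.1°) tan(+13.123°) = -0.4801, H₀ = 2.0716 rad.
Bracket: H₀ sin φ sin δ + cos φ cos δ sin H₀ = 2.0716×0.89956×0.22704 + 0.43680×0.97389×0.87721 = 0.423096 + 0.373161 = 0.796257.
Q̄ = (S₀/π) × [bracket] = (1120/π) × 0.796257 = 283.9 W/m².

Q̄ ≈ 284 W/m²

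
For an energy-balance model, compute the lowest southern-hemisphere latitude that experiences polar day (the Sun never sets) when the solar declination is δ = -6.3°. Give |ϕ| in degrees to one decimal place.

Polar day requires cos h₀ = −tan ϕ tan δ ≤ −1, i.e. tan ϕ tan δ ≥ 1.
The boundary is |tan ϕ| · |tan δ| = 1, so |ϕ| = 90° − |δ| = 90° − 6.3° = 83.7° in the southern hemisphere.

|ϕ| = 83.7°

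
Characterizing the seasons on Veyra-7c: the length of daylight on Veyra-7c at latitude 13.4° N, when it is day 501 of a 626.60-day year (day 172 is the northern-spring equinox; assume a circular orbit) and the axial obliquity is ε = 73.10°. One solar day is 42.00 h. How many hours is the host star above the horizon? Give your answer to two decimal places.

20.52 h

Solar longitude: λ_s = 360° × (501 − 172)/626.60 = 189.020°.
sin δ = sin 73.10° × sin 189.020° = -0.15001, so δ = -8.628°.
cos H₀ = −tan φ · tan δ = −tan(+13.4°) × tan(-8.628°) = 0.0361, so H₀ = 1.5346 rad = 87.93°.
Daylight = 2H₀/(2π) × 42.00 h = (1.5346/π) × 42.00 = 20.52 h.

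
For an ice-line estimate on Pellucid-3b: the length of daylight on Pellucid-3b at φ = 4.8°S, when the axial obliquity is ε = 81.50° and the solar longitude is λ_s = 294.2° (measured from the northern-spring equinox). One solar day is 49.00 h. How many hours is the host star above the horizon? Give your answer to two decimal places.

Solar declination: sin δ = sin ε · sin λ_s = sin 81.50° × sin 294.2° = -0.90210, so δ = -64.436°.
cos H₀ = −tan φ · tan δ = −tan(-4.8°) × tan(-64.436°) = -0.1755, so H₀ = 1.7473 rad = 100.11°.
Daylight = 2H₀/(2π) × 49.00 h = (1.7473/π) × 49.00 = 27.25 h.

27.25 h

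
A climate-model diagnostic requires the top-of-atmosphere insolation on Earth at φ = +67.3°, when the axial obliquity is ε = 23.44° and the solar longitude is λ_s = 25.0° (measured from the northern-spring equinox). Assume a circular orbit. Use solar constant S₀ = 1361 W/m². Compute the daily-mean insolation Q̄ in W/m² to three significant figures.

Solar declination: sin δ = sin ε · sin λ_s = sin 23.44° × sin 25.0° = 0.16811, so δ = +9.678°.
cos H₀ = −tan(+67.3°) tan(+9.678°) = -0.4077, H₀ = 1.9907 rad.
Bracket: H₀ sin φ sin δ + cos φ cos δ sin H₀ = 1.9907×0.92254×0.16811 + 0.38591×0.98577×0.91312 = 0.308734 + 0.347368 = 0.656102.
Q̄ = (S₀/π) × [bracket] = (1361/π) × 0.656102 = 284.2 W/m².

Q̄ ≈ 284 W/m²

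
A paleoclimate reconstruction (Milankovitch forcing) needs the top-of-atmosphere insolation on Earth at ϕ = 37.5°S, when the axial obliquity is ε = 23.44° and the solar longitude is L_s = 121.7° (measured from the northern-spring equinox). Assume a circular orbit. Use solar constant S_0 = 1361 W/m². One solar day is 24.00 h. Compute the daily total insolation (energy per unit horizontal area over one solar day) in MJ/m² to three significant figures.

Solar declination: sin δ = sin ε · sin L_s = sin 23.44° × sin 121.7° = 0.33844, so δ = +19.782°.
cos h₀ = −tan(-37.5°) tan(+19.782°) = 0.2760, h₀ = 1.2912 rad.
Bracket: h₀ sin ϕ sin δ + cos ϕ cos δ sin h₀ = 1.2912×-0.60876×0.33844 + 0.79335×0.94099×0.96116 = -0.266024 + 0.717539 = 0.451515.
Q̄ = (S_0/π) × [bracket] = (1361/π) × 0.451515 = 195.61 W/m².
Daily total = Q̄ × 24.00 h × 3600 s/h = 195.61 × 24.00 × 3600 / 10⁶ = 16.90 MJ/m².

16.9 MJ/m²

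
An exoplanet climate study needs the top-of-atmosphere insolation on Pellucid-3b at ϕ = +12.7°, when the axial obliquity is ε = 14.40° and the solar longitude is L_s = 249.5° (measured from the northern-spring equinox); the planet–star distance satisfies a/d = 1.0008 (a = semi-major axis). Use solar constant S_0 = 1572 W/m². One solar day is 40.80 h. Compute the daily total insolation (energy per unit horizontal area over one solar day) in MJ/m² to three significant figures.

Solar declination: sin δ = sin ε · sin L_s = sin 14.40° × sin 249.5° = -0.23294, so δ = -13.470°.
cos h₀ = −tan(+12.7°) tan(-13.470°) = 0.0540, h₀ = 1.5168 rad.
Bracket: h₀ sin ϕ sin δ + cos ϕ cos δ sin h₀ = 1.5168×0.21985×-0.23294 + 0.97553×0.97249×0.99854 = -0.077678 + 0.947308 = 0.869630.
Inverse-square distance factor (a/d)² = 1.0008² = 1.001601.
Q̄ = (S_0/π) × 1.001601 × [bracket] = (1572/π) × 1.001601 × 0.869630 = 435.84 W/m².
Daily total = Q̄ × 40.80 h × 3600 s/h = 435.84 × 40.80 × 3600 / 10⁶ = 64.02 MJ/m².

64.0 MJ/m²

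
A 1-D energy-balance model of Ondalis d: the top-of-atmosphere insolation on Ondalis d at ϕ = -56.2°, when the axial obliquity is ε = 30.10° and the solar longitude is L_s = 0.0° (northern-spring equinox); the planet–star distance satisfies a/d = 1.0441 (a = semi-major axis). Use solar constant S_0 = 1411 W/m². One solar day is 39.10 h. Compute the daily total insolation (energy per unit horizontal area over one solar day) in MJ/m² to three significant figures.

38.3 MJ/m²

Solar declination: sin δ = sin ε · sin L_s = sin 30.10° × sin 0.0° = 0.00000, so δ = +0.000°.
cos h₀ = −tan(-56.2°) tan(+0.000°) = 0.0000, h₀ = 1.5708 rad.
Bracket: h₀ sin ϕ sin δ + cos ϕ cos δ sin h₀ = 1.5708×-0.83098×0.00000 + 0.55630×1.00000×1.00000 = -0.000000 + 0.556300 = 0.556300.
Inverse-square distance factor (a/d)² = 1.0441² = 1.090145.
Q̄ = (S_0/π) × 1.090145 × [bracket] = (1411/π) × 1.090145 × 0.556300 = 272.38 W/m².
Daily total = Q̄ × 39.10 h × 3600 s/h = 272.38 × 39.10 × 3600 / 10⁶ = 38.34 MJ/m².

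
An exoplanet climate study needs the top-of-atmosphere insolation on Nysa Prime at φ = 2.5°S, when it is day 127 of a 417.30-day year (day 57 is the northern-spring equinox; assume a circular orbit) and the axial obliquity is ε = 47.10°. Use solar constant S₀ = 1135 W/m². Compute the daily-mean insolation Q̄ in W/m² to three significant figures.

Q̄ ≈ 263 W/m²

Solar longitude: λ_s = 360° × (127 − 57)/417.30 = 60.388°.
sin δ = sin 47.10° × sin 60.388° = 0.63687, so δ = +39.559°.
cos H₀ = −tan(-2.5°) tan(+39.559°) = 0.0361, H₀ = 1.5347 rad.
Bracket: H₀ sin φ sin δ + cos φ cos δ sin H₀ = 1.5347×-0.04362×0.63687 + 0.99905×0.77097×0.99935 = -0.042634 + 0.769737 = 0.727103.
Q̄ = (S₀/π) × [bracket] = (1135/π) × 0.727103 = 262.7 W/m².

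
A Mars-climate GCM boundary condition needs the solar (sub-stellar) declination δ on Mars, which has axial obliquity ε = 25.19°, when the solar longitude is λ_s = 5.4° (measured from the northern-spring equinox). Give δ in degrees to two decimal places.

δ = +2.30°

sin δ = sin ε · sin λ_s = sin 25.19° × sin 5.4° = 0.040055.
δ = arcsin(0.040055) = +2.30°.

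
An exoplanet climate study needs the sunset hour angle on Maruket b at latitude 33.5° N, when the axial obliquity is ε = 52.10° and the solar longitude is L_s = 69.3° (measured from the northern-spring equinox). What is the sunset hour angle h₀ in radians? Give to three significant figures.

h₀ = 2.38 rad

Solar declination: sin δ = sin ε · sin L_s = sin 52.10° × sin 69.3° = 0.73814, so δ = +47.574°.
cos h₀ = −tan ϕ · tan δ = −tan(+33.5°) × tan(+47.574°) = -0.7242, so h₀ = 2.3806 rad = 136.40°.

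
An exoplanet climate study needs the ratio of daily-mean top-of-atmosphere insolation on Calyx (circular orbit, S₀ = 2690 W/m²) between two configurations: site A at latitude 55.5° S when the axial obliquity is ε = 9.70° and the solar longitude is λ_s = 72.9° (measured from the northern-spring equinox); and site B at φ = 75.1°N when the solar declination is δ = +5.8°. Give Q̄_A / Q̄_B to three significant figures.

— Configuration A (φ=-55.5°):
Solar declination: sin δ = sin ε · sin λ_s = sin 9.70° × sin 72.9° = 0.16104, so δ = +9.267°.
cos H₀ = −tan(-55.5°) tan(+9.267°) = 0.2374, H₀ = 1.3311 rad.
Bracket: H₀ sin φ sin δ + cos φ cos δ sin H₀ = 1.3311×-0.82413×0.16104 + 0.56641×0.98695×0.97141 = -0.176661 + 0.543036 = 0.366375.
Q̄ = (S₀/π) × [bracket] = (2690/π) × 0.366375 = 313.71 W/m².
— Configuration B (φ=+75.1°):
cos H₀ = −tan(+75.1°) tan(+5.800°) = -0.3818, H₀ = 1.9625 rad.
Bracket: H₀ sin φ sin δ + cos φ cos δ sin H₀ = 1.9625×0.96638×0.10106 + 0.25713×0.99488×0.92426 = 0.191662 + 0.236438 = 0.428100.
Q̄ = (S₀/π) × [bracket] = (2690/π) × 0.428100 = 366.56 W/m².
Ratio Q̄_A / Q̄_B = 313.71 / 366.56 = 0.8558.

Q̄_A / Q̄_B ≈ 0.856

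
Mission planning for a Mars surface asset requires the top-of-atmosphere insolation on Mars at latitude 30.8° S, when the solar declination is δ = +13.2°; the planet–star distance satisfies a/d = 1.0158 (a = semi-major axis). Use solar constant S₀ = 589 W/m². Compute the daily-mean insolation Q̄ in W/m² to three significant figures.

Q̄ ≈ 128 W/m²

cos H₀ = −tan(-30.8°) tan(+13.200°) = 0.1398, H₀ = 1.4305 rad.
Bracket: H₀ sin φ sin δ + cos φ cos δ sin H₀ = 1.4305×-0.51204×0.22835 + 0.85896×0.97358×0.99018 = -0.167260 + 0.828054 = 0.660794.
Inverse-square distance factor (a/d)² = 1.0158² = 1.031850.
Q̄ = (S₀/π) × 1.031850 × [bracket] = (589/π) × 1.031850 × 0.660794 = 127.8 W/m².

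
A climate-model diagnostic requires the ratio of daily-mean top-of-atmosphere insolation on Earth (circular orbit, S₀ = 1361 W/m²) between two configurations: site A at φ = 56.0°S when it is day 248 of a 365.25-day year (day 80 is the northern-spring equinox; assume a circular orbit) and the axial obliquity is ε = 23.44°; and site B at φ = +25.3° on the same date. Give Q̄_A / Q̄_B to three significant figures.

— Configuration A (φ=-56.0°):
Solar longitude: λ_s = 360° × (248 − 80)/365.25 = 165.585°.
sin δ = sin 23.44° × sin 165.585° = 0.09903, so δ = +5.683°.
cos H₀ = −tan(-56.0°) tan(+5.683°) = 0.1475, H₀ = 1.4227 rad.
Bracket: H₀ sin φ sin δ + cos φ cos δ sin H₀ = 1.4227×-0.82904×0.09903 + 0.55919×0.99508×0.98906 = -0.116803 + 0.550351 = 0.433548.
Q̄ = (S₀/π) × [bracket] = (1361/π) × 0.433548 = 187.82 W/m².
— Configuration B (φ=+25.3°):
cos H₀ = −tan(+25.3°) tan(+5.683°) = -0.0470, H₀ = 1.6179 rad.
Bracket: H₀ sin φ sin δ + cos φ cos δ sin H₀ = 1.6179×0.42736×0.09903 + 0.90408×0.99508×0.99889 = 0.068472 + 0.898633 = 0.967105.
Q̄ = (S₀/π) × [bracket] = (1361/π) × 0.967105 = 418.97 W/m².
Ratio Q̄_A / Q̄_B = 187.82 / 418.97 = 0.4483.

Q̄_A / Q̄_B ≈ 0.448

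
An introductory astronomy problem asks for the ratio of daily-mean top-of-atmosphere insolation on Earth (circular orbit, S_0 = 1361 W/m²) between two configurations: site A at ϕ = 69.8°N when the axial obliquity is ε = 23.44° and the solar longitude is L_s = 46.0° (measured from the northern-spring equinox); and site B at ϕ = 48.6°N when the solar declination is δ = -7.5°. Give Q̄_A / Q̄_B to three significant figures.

— Configuration A (ϕ=+69.8°):
Solar declination: sin δ = sin ε · sin L_s = sin 23.44° × sin 46.0° = 0.28615, so δ = +16.627°.
cos h₀ = −tan(+69.8°) tan(+16.627°) = -0.8117, h₀ = 2.5178 rad.
Bracket: h₀ sin ϕ sin δ + cos ϕ cos δ sin h₀ = 2.5178×0.93849×0.28615 + 0.34530×0.95819×0.58413 = 0.676152 + 0.193267 = 0.869419.
Q̄ = (S_0/π) × [bracket] = (1361/π) × 0.869419 = 376.65 W/m².
— Configuration B (ϕ=+48.6°):
cos h₀ = −tan(+48.6°) tan(-7.500°) = 0.1493, h₀ = 1.4209 rad.
Bracket: h₀ sin ϕ sin δ + cos ϕ cos δ sin h₀ = 1.4209×0.75011×-0.13053 + 0.66131×0.99144×0.98879 = -0.139123 + 0.648299 = 0.509176.
Q̄ = (S_0/π) × [bracket] = (1361/π) × 0.509176 = 220.59 W/m².
Ratio Q̄_A / Q̄_B = 376.65 / 220.59 = 1.707.

Q̄_A / Q̄_B ≈ 1.71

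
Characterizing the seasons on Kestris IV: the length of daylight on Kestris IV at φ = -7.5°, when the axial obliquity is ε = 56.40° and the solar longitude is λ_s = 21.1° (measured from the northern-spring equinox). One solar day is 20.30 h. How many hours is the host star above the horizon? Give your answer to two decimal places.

Solar declination: sin δ = sin ε · sin λ_s = sin 56.40° × sin 21.1° = 0.29985, so δ = +17.449°.
cos H₀ = −tan φ · tan δ = −tan(-7.5°) × tan(+17.449°) = 0.0414, so H₀ = 1.5294 rad = 87.63°.
Daylight = 2H₀/(2π) × 20.30 h = (1.5294/π) × 20.30 = 9.88 h.

9.88 h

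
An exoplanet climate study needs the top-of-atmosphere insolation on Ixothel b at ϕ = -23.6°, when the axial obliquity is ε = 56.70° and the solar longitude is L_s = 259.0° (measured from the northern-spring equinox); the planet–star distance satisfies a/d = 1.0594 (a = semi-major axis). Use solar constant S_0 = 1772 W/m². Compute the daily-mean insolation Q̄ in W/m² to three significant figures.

Solar declination: sin δ = sin ε · sin L_s = sin 56.70° × sin 259.0° = -0.82045, so δ = -55.130°.
cos h₀ = −tan(-23.6°) tan(-55.130°) = -0.6270, h₀ = 2.2484 rad.
Bracket: h₀ sin ϕ sin δ + cos ϕ cos δ sin h₀ = 2.2484×-0.40035×-0.82045 + 0.91636×0.57172×0.77905 = 0.738526 + 0.408145 = 1.146671.
Inverse-square distance factor (a/d)² = 1.0594² = 1.122328.
Q̄ = (S_0/π) × 1.122328 × [bracket] = (1772/π) × 1.122328 × 1.146671 = 725.9 W/m².

Q̄ ≈ 726 W/m²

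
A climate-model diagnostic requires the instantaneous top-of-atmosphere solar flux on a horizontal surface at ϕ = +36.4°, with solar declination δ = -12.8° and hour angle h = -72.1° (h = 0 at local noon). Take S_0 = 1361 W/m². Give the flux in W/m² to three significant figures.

149 W/m²

cos θ_z = sin ϕ sin δ + cos ϕ cos δ cos h = -0.131471 + 0.241242 = 0.109771.
Flux = S_0 · cos θ_z = 1361 × 0.109771 = 149.4 W/m².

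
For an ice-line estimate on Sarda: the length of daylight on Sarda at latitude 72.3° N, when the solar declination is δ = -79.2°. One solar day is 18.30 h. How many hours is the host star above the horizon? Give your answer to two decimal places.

0.00 h

cos h₀ = −tan ϕ · tan δ = 16.4259 ≥ 1, so the host star never rises (polar night) and h₀ = 0.
Daylight = 2h₀/(2π) × 18.30 h = (0.0000/π) × 18.30 = 0.00 h.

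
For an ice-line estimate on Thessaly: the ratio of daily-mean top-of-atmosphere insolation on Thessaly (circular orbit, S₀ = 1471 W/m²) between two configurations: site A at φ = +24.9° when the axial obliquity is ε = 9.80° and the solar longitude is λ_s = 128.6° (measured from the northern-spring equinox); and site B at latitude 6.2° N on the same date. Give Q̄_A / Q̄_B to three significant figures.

— Configuration A (φ=+24.9°):
Solar declination: sin δ = sin ε · sin λ_s = sin 9.80° × sin 128.6° = 0.13302, so δ = +7.644°.
cos H₀ = −tan(+24.9°) tan(+7.644°) = -0.0623, H₀ = 1.6331 rad.
Bracket: H₀ sin φ sin δ + cos φ cos δ sin H₀ = 1.6331×0.42104×0.13302 + 0.90704×0.99111×0.99806 = 0.091465 + 0.897232 = 0.988697.
Q̄ = (S₀/π) × [bracket] = (1471/π) × 0.988697 = 462.94 W/m².
— Configuration B (φ=+6.2°):
cos H₀ = −tan(+6.2°) tan(+7.644°) = -0.0146, H₀ = 1.5854 rad.
Bracket: H₀ sin φ sin δ + cos φ cos δ sin H₀ = 1.5854×0.10800×0.13302 + 0.99415×0.99111×0.99989 = 0.022776 + 0.985204 = 1.007980.
Q̄ = (S₀/π) × [bracket] = (1471/π) × 1.007980 = 471.97 W/m².
Ratio Q̄_A / Q̄_B = 462.94 / 471.97 = 0.9809.

Q̄_A / Q̄_B ≈ 0.981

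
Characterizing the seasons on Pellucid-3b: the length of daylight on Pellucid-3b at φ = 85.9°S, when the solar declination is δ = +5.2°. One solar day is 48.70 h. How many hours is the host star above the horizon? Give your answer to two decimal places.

0.00 h

cos H₀ = −tan φ · tan δ = 1.2696 ≥ 1, so the host star never rises (polar night) and H₀ = 0.
Daylight = 2H₀/(2π) × 48.70 h = (0.0000/π) × 48.70 = 0.00 h.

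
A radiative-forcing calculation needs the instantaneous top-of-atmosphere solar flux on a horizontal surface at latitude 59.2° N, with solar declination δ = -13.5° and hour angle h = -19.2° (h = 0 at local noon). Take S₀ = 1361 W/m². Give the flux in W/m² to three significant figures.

cos θ_z = sin φ sin δ + cos φ cos δ cos h = -0.200520 + 0.470200 = 0.269680.
Flux = S₀ · cos θ_z = 1361 × 0.269680 = 367.0 W/m².

367 W/m²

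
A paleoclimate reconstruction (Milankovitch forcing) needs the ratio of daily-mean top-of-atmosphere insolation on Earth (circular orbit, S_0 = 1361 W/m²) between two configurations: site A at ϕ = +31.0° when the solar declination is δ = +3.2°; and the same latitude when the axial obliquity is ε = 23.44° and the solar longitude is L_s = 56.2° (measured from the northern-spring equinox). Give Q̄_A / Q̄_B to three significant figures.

— Configuration A (ϕ=+31.0°):
cos h₀ = −tan(+31.0°) tan(+3.200°) = -0.0336, h₀ = 1.6044 rad.
Bracket: h₀ sin ϕ sin δ + cos ϕ cos δ sin h₀ = 1.6044×0.51504×0.05582 + 0.85717×0.99844×0.99944 = 0.046126 + 0.855354 = 0.901480.
Q̄ = (S_0/π) × [bracket] = (1361/π) × 0.901480 = 390.54 W/m².
— Configuration B (ϕ=+31.0°):
Solar declination: sin δ = sin ε · sin L_s = sin 23.44° × sin 56.2° = 0.33056, so δ = +19.303°.
cos h₀ = −tan(+31.0°) tan(+19.303°) = -0.2104, h₀ = 1.7828 rad.
Bracket: h₀ sin ϕ sin δ + cos ϕ cos δ sin h₀ = 1.7828×0.51504×0.33056 + 0.85717×0.94379×0.97761 = 0.303525 + 0.790875 = 1.094400.
Q̄ = (S_0/π) × [bracket] = (1361/π) × 1.094400 = 474.12 W/m².
Ratio Q̄_A / Q̄_B = 390.54 / 474.12 = 0.8237.

Q̄_A / Q̄_B ≈ 0.824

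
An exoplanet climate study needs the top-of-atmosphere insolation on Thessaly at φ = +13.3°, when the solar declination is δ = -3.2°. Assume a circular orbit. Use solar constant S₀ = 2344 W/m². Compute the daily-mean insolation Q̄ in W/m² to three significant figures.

Q̄ ≈ 710 W/m²

cos H₀ = −tan(+13.3°) tan(-3.200°) = 0.0132, H₀ = 1.5576 rad.
Bracket: H₀ sin φ sin δ + cos φ cos δ sin H₀ = 1.5576×0.23005×-0.05582 + 0.97318×0.99844×0.99991 = -0.020002 + 0.971574 = 0.951572.
Q̄ = (S₀/π) × [bracket] = (2344/π) × 0.951572 = 710.0 W/m².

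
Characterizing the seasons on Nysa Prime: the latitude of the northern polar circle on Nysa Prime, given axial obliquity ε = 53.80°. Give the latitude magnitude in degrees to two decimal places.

The polar circle is the lowest latitude that experiences at least one full rotation of continuous daylight at the northern-summer solstice; it lies at |ϕ| = 90° − ε = 90° − 53.80° = 36.20°.

36.20°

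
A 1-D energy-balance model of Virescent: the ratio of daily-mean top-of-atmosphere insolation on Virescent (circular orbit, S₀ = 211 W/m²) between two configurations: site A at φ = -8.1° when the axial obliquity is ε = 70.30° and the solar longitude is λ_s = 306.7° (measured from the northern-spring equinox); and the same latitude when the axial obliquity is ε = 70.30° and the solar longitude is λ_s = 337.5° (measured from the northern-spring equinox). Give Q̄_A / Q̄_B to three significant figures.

Q̄_A / Q̄_B ≈ 0.821

— Configuration A (φ=-8.1°):
Solar declination: sin δ = sin ε · sin λ_s = sin 70.30° × sin 306.7° = -0.75485, so δ = -49.012°.
cos H₀ = −tan(-8.1°) tan(-49.012°) = -0.1638, H₀ = 1.7353 rad.
Bracket: H₀ sin φ sin δ + cos φ cos δ sin H₀ = 1.7353×-0.14090×-0.75485 + 0.99002×0.65590×0.98649 = 0.184564 + 0.640581 = 0.825145.
Q̄ = (S₀/π) × [bracket] = (211/π) × 0.825145 = 55.420 W/m².
— Configuration B (φ=-8.1°):
Solar declination: sin δ = sin ε · sin λ_s = sin 70.30° × sin 337.5° = -0.36029, so δ = -21.118°.
cos H₀ = −tan(-8.1°) tan(-21.118°) = -0.0550, H₀ = 1.6258 rad.
Bracket: H₀ sin φ sin δ + cos φ cos δ sin H₀ = 1.6258×-0.14090×-0.36029 + 0.99002×0.93284×0.99849 = 0.082534 + 0.922136 = 1.004670.
Q̄ = (S₀/π) × [bracket] = (211/π) × 1.004670 = 67.477 W/m².
Ratio Q̄_A / Q̄_B = 55.420 / 67.477 = 0.8213.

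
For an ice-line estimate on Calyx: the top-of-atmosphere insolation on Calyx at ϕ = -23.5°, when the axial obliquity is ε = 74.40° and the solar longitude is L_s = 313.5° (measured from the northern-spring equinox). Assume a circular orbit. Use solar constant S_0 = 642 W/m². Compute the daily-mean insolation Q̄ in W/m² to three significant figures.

Q̄ ≈ 236 W/m²

Solar declination: sin δ = sin ε · sin L_s = sin 74.40° × sin 313.5° = -0.69865, so δ = -44.319°.
cos h₀ = −tan(-23.5°) tan(-44.319°) = -0.4246, h₀ = 2.0093 rad.
Bracket: h₀ sin ϕ sin δ + cos ϕ cos δ sin h₀ = 2.0093×-0.39875×-0.69865 + 0.91706×0.71546×0.90538 = 0.559764 + 0.594038 = 1.153802.
Q̄ = (S_0/π) × [bracket] = (642/π) × 1.153802 = 235.8 W/m².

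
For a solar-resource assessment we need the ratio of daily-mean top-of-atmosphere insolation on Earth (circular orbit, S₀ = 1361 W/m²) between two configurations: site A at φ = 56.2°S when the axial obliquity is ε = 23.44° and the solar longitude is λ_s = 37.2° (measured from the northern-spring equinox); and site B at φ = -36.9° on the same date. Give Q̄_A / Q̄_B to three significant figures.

— Configuration A (φ=-56.2°):
Solar declination: sin δ = sin ε · sin λ_s = sin 23.44° × sin 37.2° = 0.24050, so δ = +13.916°.
cos H₀ = −tan(-56.2°) tan(+13.916°) = 0.3701, H₀ = 1.1917 rad.
Bracket: H₀ sin φ sin δ + cos φ cos δ sin H₀ = 1.1917×-0.83098×0.24050 + 0.55630×0.97065×0.92898 = -0.238162 + 0.501624 = 0.263462.
Q̄ = (S₀/π) × [bracket] = (1361/π) × 0.263462 = 114.14 W/m².
— Configuration B (φ=-36.9°):
cos H₀ = −tan(-36.9°) tan(+13.916°) = 0.1860, H₀ = 1.3837 rad.
Bracket: H₀ sin φ sin δ + cos φ cos δ sin H₀ = 1.3837×-0.60042×0.24050 + 0.79968×0.97065×0.98254 = -0.199808 + 0.762657 = 0.562849.
Q̄ = (S₀/π) × [bracket] = (1361/π) × 0.562849 = 243.84 W/m².
Ratio Q̄_A / Q̄_B = 114.14 / 243.84 = 0.4681.

Q̄_A / Q̄_B ≈ 0.468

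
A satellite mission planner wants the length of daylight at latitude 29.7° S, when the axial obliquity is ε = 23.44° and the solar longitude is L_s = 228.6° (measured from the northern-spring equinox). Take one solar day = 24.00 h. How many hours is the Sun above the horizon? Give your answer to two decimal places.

13.37 h

Solar declination: sin δ = sin ε · sin L_s = sin 23.44° × sin 228.6° = -0.29839, so δ = -17.361°.
cos h₀ = −tan ϕ · tan δ = −tan(-29.7°) × tan(-17.361°) = -0.1783, so h₀ = 1.7501 rad = 100.27°.
Daylight = 2h₀/(2π) × 24.00 h = (1.7501/π) × 24.00 = 13.37 h.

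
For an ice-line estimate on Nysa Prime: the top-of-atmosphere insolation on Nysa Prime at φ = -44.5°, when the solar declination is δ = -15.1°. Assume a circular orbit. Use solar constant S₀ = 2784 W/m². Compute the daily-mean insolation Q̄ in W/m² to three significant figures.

cos H₀ = −tan(-44.5°) tan(-15.100°) = -0.2652, H₀ = 1.8392 rad.
Bracket: H₀ sin φ sin δ + cos φ cos δ sin H₀ = 1.8392×-0.70091×-0.26050 + 0.71325×0.96547×0.96421 = 0.335814 + 0.663976 = 0.999790.
Q̄ = (S₀/π) × [bracket] = (2784/π) × 0.999790 = 886.0 W/m².

Q̄ ≈ 886 W/m²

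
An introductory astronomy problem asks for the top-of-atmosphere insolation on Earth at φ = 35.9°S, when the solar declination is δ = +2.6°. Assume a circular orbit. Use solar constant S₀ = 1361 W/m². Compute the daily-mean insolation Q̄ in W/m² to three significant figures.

cos H₀ = −tan(-35.9°) tan(+2.600°) = 0.0329, H₀ = 1.5379 rad.
Bracket: H₀ sin φ sin δ + cos φ cos δ sin H₀ = 1.5379×-0.58637×0.04536 + 0.81004×0.99897×0.99946 = -0.040905 + 0.808769 = 0.767864.
Q̄ = (S₀/π) × [bracket] = (1361/π) × 0.767864 = 332.7 W/m².

Q̄ ≈ 333 W/m²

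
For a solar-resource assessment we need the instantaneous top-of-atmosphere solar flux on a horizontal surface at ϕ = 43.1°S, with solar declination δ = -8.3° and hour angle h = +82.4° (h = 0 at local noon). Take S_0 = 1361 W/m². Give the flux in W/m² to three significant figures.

264 W/m²

cos θ_z = sin ϕ sin δ + cos ϕ cos δ cos h = 0.098635 + 0.095557 = 0.194192.
Flux = S_0 · cos θ_z = 1361 × 0.194192 = 264.3 W/m².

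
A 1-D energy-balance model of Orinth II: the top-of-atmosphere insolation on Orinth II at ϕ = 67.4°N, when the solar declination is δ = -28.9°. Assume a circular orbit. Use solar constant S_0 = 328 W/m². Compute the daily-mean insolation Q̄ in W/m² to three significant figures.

cos h₀ = −tan(+67.4°) tan(-28.900°) = 1.3262 ≥ 1 ⇒ polar night, h₀ = 0 and Q̄ = 0.

Q̄ ≈ 0.00 W/m²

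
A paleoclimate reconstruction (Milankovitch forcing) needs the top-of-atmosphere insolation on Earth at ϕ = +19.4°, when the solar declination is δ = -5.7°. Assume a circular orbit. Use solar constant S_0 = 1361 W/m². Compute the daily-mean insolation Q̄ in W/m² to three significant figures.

Q̄ ≈ 384 W/m²

cos h₀ = −tan(+19.4°) tan(-5.700°) = 0.0351, h₀ = 1.5356 rad.
Bracket: h₀ sin ϕ sin δ + cos ϕ cos δ sin h₀ = 1.5356×0.33216×-0.09932 + 0.94322×0.99506×0.99938 = -0.050660 + 0.937979 = 0.887319.
Q̄ = (S_0/π) × [bracket] = (1361/π) × 0.887319 = 384.4 W/m².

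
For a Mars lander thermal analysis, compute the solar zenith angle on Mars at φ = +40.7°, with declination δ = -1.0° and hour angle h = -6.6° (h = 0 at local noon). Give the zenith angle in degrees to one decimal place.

cos θ_z = sin φ sin δ + cos φ cos δ cos h = -0.011381 + 0.752995 = 0.741614.
θ_z = arccos(0.741614) = 42.1°.

θ_z = 42.1°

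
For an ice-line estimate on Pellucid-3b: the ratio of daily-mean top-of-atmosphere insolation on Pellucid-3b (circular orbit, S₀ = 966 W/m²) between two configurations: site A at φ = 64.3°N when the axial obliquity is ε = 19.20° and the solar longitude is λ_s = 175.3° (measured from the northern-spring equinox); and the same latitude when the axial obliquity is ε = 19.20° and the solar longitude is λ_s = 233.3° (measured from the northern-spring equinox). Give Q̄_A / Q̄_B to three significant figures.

— Configuration A (φ=+64.3°):
Solar declination: sin δ = sin ε · sin λ_s = sin 19.20° × sin 175.3° = 0.02695, so δ = +1.544°.
cos H₀ = −tan(+64.3°) tan(+1.544°) = -0.0560, H₀ = 1.6268 rad.
Bracket: H₀ sin φ sin δ + cos φ cos δ sin H₀ = 1.6268×0.90108×0.02695 + 0.43366×0.99964×0.99843 = 0.039505 + 0.432823 = 0.472328.
Q̄ = (S₀/π) × [bracket] = (966/π) × 0.472328 = 145.23 W/m².
— Configuration B (φ=+64.3°):
Solar declination: sin δ = sin ε · sin λ_s = sin 19.20° × sin 233.3° = -0.26368, so δ = -15.288°.
cos H₀ = −tan(+64.3°) tan(-15.288°) = 0.5680, H₀ = 0.9667 rad.
Bracket: H₀ sin φ sin δ + cos φ cos δ sin H₀ = 0.9667×0.90108×-0.26368 + 0.43366×0.96461×0.82304 = -0.229685 + 0.344288 = 0.114603.
Q̄ = (S₀/π) × [bracket] = (966/π) × 0.114603 = 35.239 W/m².
Ratio Q̄_A / Q̄_B = 145.23 / 35.239 = 4.121.

Q̄_A / Q̄_B ≈ 4.12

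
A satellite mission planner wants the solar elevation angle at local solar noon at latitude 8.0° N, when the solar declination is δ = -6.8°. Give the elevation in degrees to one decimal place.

75.2°

At local noon the hour angle is zero, so the zenith angle equals |φ − δ| = |+8.0° − (-6.800°)| = 14.800°.
Elevation = 90° − 14.800° = 75.2°.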